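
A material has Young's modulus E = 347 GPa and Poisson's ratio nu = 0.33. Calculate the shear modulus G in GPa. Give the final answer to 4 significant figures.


G = E / (2*(1+nu))
G = 347 / (2*(1+0.33))
G = 130.5 GPa


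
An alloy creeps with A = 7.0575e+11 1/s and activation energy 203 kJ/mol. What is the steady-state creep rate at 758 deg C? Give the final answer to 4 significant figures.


rate = A * exp(-Q / (R*T))
T = 758 + 273.15 = 1031.15 K
rate = 7.0575e+11 * exp(-203e3 / (8.314 * 1031.15))
rate = 36.73 1/s


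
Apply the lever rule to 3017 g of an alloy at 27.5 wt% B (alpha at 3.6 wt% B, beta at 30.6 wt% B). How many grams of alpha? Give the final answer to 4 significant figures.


f_alpha = (C_beta - C0) / (C_beta - C_alpha)
f_alpha = (30.6 - 27.5) / (30.6 - 3.6) = 0.114815
m_alpha = f_alpha * m_total = 0.114815 * 3017 = 346.4 g


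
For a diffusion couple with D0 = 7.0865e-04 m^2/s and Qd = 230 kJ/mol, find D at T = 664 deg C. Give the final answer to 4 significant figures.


D = D0 * exp(-Qd / (R*T))
T = 937.15 K
D = 7.0865e-04 * exp(-230e3 / (8.314 * 937.15))
D = 1.072e-16 m^2/s


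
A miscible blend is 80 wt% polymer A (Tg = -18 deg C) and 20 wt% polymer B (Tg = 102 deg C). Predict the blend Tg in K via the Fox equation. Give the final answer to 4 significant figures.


1/Tg = w1/Tg1 + w2/Tg2 (in Kelvin)
Tg1 = 255.15 K, Tg2 = 375.15 K
1/Tg = 0.8/255.15 + 0.2/375.15
Tg = 272.6 K


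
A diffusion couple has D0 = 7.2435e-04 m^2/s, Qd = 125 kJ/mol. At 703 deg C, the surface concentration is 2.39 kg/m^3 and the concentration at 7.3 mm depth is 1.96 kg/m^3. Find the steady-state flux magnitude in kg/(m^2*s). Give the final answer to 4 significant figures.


Step 1: D = D0 * exp(-Qd/(R*T))
T = 703 + 273.15 = 976.15 K
D = 7.2435e-04 * exp(-125e3 / (8.314 * 976.15)) = 1.482e-10 m^2/s
Step 2: J = D * (C1 - C2) / dx
J = 1.482e-10 * (2.39 - 1.96) / 7.3e-03
J = 8.73e-09 kg/(m^2*s)


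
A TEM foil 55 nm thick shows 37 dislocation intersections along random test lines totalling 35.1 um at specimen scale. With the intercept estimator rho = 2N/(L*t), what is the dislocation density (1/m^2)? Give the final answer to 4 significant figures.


rho = 2N / (L * t)
L = 35.1 um = 3.51e-05 m, t = 55 nm = 5.5e-08 m
rho = 2 * 37 / (3.51e-05 * 5.5e-08)
rho = 3.833e+13 1/m^2


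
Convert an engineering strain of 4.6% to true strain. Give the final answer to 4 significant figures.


epsilon_true = ln(1 + epsilon_eng)
epsilon_true = ln(1 + 0.046)
epsilon_true = 0.04497


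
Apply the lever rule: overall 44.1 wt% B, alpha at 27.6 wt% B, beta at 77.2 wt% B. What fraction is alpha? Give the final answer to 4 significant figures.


f_alpha = (C_beta - C0) / (C_beta - C_alpha)
f_alpha = (77.2 - 44.1) / (77.2 - 27.6)
f_alpha = 0.6673


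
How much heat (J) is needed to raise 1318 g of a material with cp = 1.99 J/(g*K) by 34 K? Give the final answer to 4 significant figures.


Q = m * cp * dT
Q = 1318 * 1.99 * 34
Q = 89180 J


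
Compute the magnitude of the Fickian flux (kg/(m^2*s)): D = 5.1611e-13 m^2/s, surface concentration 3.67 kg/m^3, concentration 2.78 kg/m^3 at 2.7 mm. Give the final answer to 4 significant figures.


J = -D * (dC/dx) = D * (C1 - C2) / dx
J = 5.1611e-13 * (3.67 - 2.78) / 2.7e-03
J = 1.701e-10 kg/(m^2*s)


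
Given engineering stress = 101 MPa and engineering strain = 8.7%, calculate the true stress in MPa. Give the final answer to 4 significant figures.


sigma_true = sigma_eng * (1 + epsilon_eng)
sigma_true = 101 * (1 + 0.087)
sigma_true = 109.8 MPa


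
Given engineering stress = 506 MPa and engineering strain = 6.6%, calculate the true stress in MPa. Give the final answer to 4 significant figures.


sigma_true = sigma_eng * (1 + epsilon_eng)
sigma_true = 506 * (1 + 0.066)
sigma_true = 539.4 MPa


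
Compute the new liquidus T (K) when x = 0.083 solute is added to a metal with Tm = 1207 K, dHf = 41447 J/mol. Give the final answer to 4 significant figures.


dT = R*Tm^2*x / dHf
dT = 8.314 * 1207^2 * 0.083 / 41447
dT = 24.2555 K
T_new = 1207 - 24.2555 = 1183 K


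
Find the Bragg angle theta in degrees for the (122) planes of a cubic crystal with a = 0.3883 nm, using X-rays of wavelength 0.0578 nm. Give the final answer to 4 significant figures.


d = a / sqrt(h^2+k^2+l^2)
d = 0.3883 / sqrt(9) = 0.129433 nm
lambda = 2*d*sin(theta)  =>  sin(theta) = lambda / (2*d)
sin(theta) = 0.0578 / (2 * 0.129433) = 0.223281
theta = 12.9 deg


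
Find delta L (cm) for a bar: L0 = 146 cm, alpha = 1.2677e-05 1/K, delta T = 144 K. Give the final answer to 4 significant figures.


dL = L0 * alpha * dT
dL = 146 * 1.2677e-05 * 144
dL = 0.2665 cm


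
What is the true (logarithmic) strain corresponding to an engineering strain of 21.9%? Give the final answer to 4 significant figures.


epsilon_true = ln(1 + epsilon_eng)
epsilon_true = ln(1 + 0.219)
epsilon_true = 0.198


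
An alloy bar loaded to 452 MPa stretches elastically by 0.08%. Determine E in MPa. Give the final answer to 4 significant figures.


E = sigma / epsilon
epsilon = 0.08% = 8e-04
E = 452 / 8e-04
E = 565000 MPa


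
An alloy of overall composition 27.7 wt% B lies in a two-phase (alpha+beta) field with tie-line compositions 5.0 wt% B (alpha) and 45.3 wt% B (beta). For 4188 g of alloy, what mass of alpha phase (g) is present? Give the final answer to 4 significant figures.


f_alpha = (C_beta - C0) / (C_beta - C_alpha)
f_alpha = (45.3 - 27.7) / (45.3 - 5.0) = 0.436725
m_alpha = f_alpha * m_total = 0.436725 * 4188 = 1829 g


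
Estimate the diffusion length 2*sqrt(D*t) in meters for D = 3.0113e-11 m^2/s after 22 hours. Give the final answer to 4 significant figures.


t = 22 hr = 79200 s
Diffusion length = 2*sqrt(D*t)
= 2*sqrt(3.0113e-11 * 79200)
= 3.089e-03 m


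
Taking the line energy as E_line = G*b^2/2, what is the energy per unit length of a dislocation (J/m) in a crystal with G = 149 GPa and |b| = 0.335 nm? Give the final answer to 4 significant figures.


E = G*b^2/2
b = 0.335 nm = 3.35e-10 m
G = 149 GPa = 1.49e+11 Pa
E = 0.5 * 1.49e+11 * (3.35e-10)^2
E = 8.361e-09 J/m


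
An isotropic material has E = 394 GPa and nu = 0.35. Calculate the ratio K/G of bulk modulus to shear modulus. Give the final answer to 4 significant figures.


G = E / (2*(1+nu))
G = 394 / (2*(1+0.35)) = 145.926 GPa
K = E / (3*(1-2*nu))
K = 394 / (3*(1-2*0.35)) = 437.778 GPa
K/G = 437.778 / 145.926 = 3


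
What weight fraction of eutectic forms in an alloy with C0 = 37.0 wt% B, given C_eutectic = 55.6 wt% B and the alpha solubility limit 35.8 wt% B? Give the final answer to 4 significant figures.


f_primary = (C_e - C0) / (C_e - C_alpha_max)
f_primary = (55.6 - 37.0) / (55.6 - 35.8)
f_primary = 0.939394
f_eutectic = 1 - 0.939394 = 0.06061


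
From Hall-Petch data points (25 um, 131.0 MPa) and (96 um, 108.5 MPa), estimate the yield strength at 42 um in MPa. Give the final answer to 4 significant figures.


sigma_y = sigma0 + k / sqrt(d)
1/sqrt(d1) = 1/sqrt(2.5e-05) = 200;  1/sqrt(d2) = 102.062
k = (sigma1 - sigma2) / (1/sqrt(d1) - 1/sqrt(d2)) = (131.0 - 108.5) / (200 - 102.062) = 0.229737 MPa*m^0.5
sigma0 = sigma1 - k/sqrt(d1) = 131.0 - 0.229737*200 = 85.0525 MPa
sigma_y(d3) = 85.0525 + 0.229737 / sqrt(4.2e-05) = 120.5 MPa


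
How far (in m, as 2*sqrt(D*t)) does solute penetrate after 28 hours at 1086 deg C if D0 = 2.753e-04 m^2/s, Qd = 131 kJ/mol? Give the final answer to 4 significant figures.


Step 1: D = D0 * exp(-Qd/(R*T))
T = 1359.15 K
D = 2.753e-04 * exp(-131e3 / (8.314 * 1359.15)) = 2.54128e-09 m^2/s
Step 2: L = 2*sqrt(D*t)
t = 28 h = 100800 s
L = 2*sqrt(2.54128e-09 * 100800) = 0.03201 m


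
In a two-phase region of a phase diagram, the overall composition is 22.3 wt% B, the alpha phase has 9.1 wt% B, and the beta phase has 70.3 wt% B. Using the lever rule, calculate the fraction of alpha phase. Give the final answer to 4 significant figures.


f_alpha = (C_beta - C0) / (C_beta - C_alpha)
f_alpha = (70.3 - 22.3) / (70.3 - 9.1)
f_alpha = 0.7843


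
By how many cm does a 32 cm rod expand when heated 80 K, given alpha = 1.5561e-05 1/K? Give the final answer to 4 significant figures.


dL = L0 * alpha * dT
dL = 32 * 1.5561e-05 * 80
dL = 0.03984 cm


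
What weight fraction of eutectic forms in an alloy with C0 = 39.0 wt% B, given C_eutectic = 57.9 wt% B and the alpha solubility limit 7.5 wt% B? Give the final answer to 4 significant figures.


f_primary = (C_e - C0) / (C_e - C_alpha_max)
f_primary = (57.9 - 39.0) / (57.9 - 7.5)
f_primary = 0.375
f_eutectic = 1 - 0.375 = 0.625


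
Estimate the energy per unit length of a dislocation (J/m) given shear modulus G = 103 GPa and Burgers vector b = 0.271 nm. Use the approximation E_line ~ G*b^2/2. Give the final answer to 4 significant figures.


E = G*b^2/2
b = 0.271 nm = 2.71e-10 m
G = 103 GPa = 1.03e+11 Pa
E = 0.5 * 1.03e+11 * (2.71e-10)^2
E = 3.782e-09 J/m


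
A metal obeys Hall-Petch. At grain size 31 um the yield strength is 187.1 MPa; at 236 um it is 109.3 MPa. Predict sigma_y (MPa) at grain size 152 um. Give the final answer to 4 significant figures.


sigma_y = sigma0 + k / sqrt(d)
1/sqrt(d1) = 1/sqrt(3.1e-05) = 179.605;  1/sqrt(d2) = 65.0945
k = (sigma1 - sigma2) / (1/sqrt(d1) - 1/sqrt(d2)) = (187.1 - 109.3) / (179.605 - 65.0945) = 0.679412 MPa*m^0.5
sigma0 = sigma1 - k/sqrt(d1) = 187.1 - 0.679412*179.605 = 65.0741 MPa
sigma_y(d3) = 65.0741 + 0.679412 / sqrt(1.52e-04) = 120.2 MPa


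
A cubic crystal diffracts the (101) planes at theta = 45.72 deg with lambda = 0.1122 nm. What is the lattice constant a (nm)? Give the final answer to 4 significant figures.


d = lambda / (2*sin(theta))
d = 0.1122 / (2*sin(45.72 deg))
d = 0.0783589 nm
a = d * sqrt(h^2+k^2+l^2) = 0.0783589 * sqrt(2)
a = 0.1108 nm


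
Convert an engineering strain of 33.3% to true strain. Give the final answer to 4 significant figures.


epsilon_true = ln(1 + epsilon_eng)
epsilon_true = ln(1 + 0.333)
epsilon_true = 0.2874


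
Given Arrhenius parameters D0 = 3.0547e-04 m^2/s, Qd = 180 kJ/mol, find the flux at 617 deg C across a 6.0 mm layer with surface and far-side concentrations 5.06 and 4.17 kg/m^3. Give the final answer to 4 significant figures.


Step 1: D = D0 * exp(-Qd/(R*T))
T = 617 + 273.15 = 890.15 K
D = 3.0547e-04 * exp(-180e3 / (8.314 * 890.15)) = 8.35715e-15 m^2/s
Step 2: J = D * (C1 - C2) / dx
J = 8.35715e-15 * (5.06 - 4.17) / 6e-03
J = 1.24e-12 kg/(m^2*s)


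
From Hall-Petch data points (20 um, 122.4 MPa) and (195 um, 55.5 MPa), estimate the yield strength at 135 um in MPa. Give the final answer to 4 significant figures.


sigma_y = sigma0 + k / sqrt(d)
1/sqrt(d1) = 1/sqrt(2e-05) = 223.607;  1/sqrt(d2) = 71.6115
k = (sigma1 - sigma2) / (1/sqrt(d1) - 1/sqrt(d2)) = (122.4 - 55.5) / (223.607 - 71.6115) = 0.440145 MPa*m^0.5
sigma0 = sigma1 - k/sqrt(d1) = 122.4 - 0.440145*223.607 = 23.9806 MPa
sigma_y(d3) = 23.9806 + 0.440145 / sqrt(1.35e-04) = 61.86 MPa


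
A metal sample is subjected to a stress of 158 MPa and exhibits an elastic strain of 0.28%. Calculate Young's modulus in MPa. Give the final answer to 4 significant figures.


E = sigma / epsilon
epsilon = 0.28% = 2.8e-03
E = 158 / 2.8e-03
E = 56430 MPa


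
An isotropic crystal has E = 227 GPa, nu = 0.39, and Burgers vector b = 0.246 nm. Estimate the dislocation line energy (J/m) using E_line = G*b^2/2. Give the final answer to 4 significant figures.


Step 1: G = E / (2*(1+nu))
G = 227 / (2*(1+0.39)) = 81.6547 GPa = 8.16547e+10 Pa
Step 2: E_line = G*b^2/2
b = 0.246 nm = 2.46e-10 m
E_line = 0.5 * 8.16547e+10 * (2.46e-10)^2 = 2.471e-09 J/m


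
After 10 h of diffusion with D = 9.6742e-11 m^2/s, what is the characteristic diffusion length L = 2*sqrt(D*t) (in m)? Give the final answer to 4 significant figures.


t = 10 hr = 36000 s
Diffusion length = 2*sqrt(D*t)
= 2*sqrt(9.6742e-11 * 36000)
= 3.732e-03 m


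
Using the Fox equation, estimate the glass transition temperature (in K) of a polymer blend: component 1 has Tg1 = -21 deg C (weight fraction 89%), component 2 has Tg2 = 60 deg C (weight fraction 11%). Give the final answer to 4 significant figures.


1/Tg = w1/Tg1 + w2/Tg2 (in Kelvin)
Tg1 = 252.15 K, Tg2 = 333.15 K
1/Tg = 0.89/252.15 + 0.11/333.15
Tg = 259.1 K


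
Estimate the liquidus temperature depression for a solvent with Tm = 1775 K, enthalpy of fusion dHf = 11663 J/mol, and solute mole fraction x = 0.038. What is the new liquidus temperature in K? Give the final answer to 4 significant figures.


dT = R*Tm^2*x / dHf
dT = 8.314 * 1775^2 * 0.038 / 11663
dT = 85.3454 K
T_new = 1775 - 85.3454 = 1690 K


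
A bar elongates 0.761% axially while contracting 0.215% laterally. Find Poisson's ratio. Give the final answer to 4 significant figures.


nu = -epsilon_lat / epsilon_axial
Lateral strain is contraction (negative), so using magnitudes:
nu = 0.215 / 0.761
nu = 0.2825


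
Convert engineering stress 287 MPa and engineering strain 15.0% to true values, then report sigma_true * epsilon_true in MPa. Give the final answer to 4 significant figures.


sigma_true = sigma_eng * (1 + epsilon_eng)
sigma_true = 287 * (1 + 0.15) = 330.05 MPa
epsilon_true = ln(1 + epsilon_eng)
epsilon_true = ln(1 + 0.15) = 0.139762
sigma_true * epsilon_true = 330.05 * 0.139762 = 46.13 MPa


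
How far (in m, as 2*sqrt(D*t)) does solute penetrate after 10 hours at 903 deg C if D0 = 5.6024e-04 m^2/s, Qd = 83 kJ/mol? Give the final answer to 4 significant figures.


Step 1: D = D0 * exp(-Qd/(R*T))
T = 1176.15 K
D = 5.6024e-04 * exp(-83e3 / (8.314 * 1176.15)) = 1.15367e-07 m^2/s
Step 2: L = 2*sqrt(D*t)
t = 10 h = 36000 s
L = 2*sqrt(1.15367e-07 * 36000) = 0.1289 m


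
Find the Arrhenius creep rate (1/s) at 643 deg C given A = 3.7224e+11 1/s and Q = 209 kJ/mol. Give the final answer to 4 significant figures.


rate = A * exp(-Q / (R*T))
T = 643 + 273.15 = 916.15 K
rate = 3.7224e+11 * exp(-209e3 / (8.314 * 916.15))
rate = 0.451 1/s


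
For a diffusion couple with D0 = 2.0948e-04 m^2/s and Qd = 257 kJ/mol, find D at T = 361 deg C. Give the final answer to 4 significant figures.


D = D0 * exp(-Qd / (R*T))
T = 634.15 K
D = 2.0948e-04 * exp(-257e3 / (8.314 * 634.15))
D = 1.417e-25 m^2/s


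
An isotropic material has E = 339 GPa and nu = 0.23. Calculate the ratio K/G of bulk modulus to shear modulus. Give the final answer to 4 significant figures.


G = E / (2*(1+nu))
G = 339 / (2*(1+0.23)) = 137.805 GPa
K = E / (3*(1-2*nu))
K = 339 / (3*(1-2*0.23)) = 209.259 GPa
K/G = 209.259 / 137.805 = 1.519


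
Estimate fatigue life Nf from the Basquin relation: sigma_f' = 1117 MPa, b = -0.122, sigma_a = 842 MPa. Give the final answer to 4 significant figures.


sigma_a = sigma_f' * (2*Nf)^b
2*Nf = (sigma_a / sigma_f')^(1/b)
2*Nf = (842 / 1117)^(1/-0.122)
2*Nf = 10.1409
Nf = 5.07 cycles


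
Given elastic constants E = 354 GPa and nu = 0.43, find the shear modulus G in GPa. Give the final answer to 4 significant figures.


G = E / (2*(1+nu))
G = 354 / (2*(1+0.43))
G = 123.8 GPa


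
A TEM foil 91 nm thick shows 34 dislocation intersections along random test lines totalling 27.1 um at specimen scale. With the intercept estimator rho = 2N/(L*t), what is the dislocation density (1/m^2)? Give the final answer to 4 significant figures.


rho = 2N / (L * t)
L = 27.1 um = 2.71e-05 m, t = 91 nm = 9.1e-08 m
rho = 2 * 34 / (2.71e-05 * 9.1e-08)
rho = 2.757e+13 1/m^2


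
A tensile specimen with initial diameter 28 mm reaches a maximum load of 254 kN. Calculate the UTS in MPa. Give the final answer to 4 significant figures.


A0 = pi*(d/2)^2 = pi*(28/2)^2 = 615.752 mm^2
UTS = F_max / A0 = 254*1000 / 615.752
UTS = 412.5 MPa


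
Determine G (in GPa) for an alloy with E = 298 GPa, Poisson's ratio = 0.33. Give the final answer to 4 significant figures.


G = E / (2*(1+nu))
G = 298 / (2*(1+0.33))
G = 112 GPa


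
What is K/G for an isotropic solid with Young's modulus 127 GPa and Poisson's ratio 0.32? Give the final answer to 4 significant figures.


G = E / (2*(1+nu))
G = 127 / (2*(1+0.32)) = 48.1061 GPa
K = E / (3*(1-2*nu))
K = 127 / (3*(1-2*0.32)) = 117.593 GPa
K/G = 117.593 / 48.1061 = 2.444


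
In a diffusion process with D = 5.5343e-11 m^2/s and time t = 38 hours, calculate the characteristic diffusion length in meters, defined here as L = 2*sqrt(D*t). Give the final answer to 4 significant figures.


t = 38 hr = 136800 s
Diffusion length = 2*sqrt(D*t)
= 2*sqrt(5.5343e-11 * 136800)
= 5.503e-03 m


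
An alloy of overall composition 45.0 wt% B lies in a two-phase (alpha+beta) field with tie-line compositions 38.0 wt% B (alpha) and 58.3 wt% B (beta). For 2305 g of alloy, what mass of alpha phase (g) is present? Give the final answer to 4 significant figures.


f_alpha = (C_beta - C0) / (C_beta - C_alpha)
f_alpha = (58.3 - 45.0) / (58.3 - 38.0) = 0.655172
m_alpha = f_alpha * m_total = 0.655172 * 2305 = 1510 g


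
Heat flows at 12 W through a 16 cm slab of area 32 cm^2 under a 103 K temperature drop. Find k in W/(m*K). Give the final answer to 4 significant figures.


k = Q*L / (A*dT)
L = 0.16 m, A = 3.2e-03 m^2
k = 12 * 0.16 / (3.2e-03 * 103)
k = 5.825 W/(m*K)


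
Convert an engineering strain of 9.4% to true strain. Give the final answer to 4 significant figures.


epsilon_true = ln(1 + epsilon_eng)
epsilon_true = ln(1 + 0.094)
epsilon_true = 0.08984


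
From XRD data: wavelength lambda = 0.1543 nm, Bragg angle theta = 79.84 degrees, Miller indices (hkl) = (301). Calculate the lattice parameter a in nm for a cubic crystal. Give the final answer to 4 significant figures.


d = lambda / (2*sin(theta))
d = 0.1543 / (2*sin(79.84 deg))
d = 0.0783791 nm
a = d * sqrt(h^2+k^2+l^2) = 0.0783791 * sqrt(10)
a = 0.2479 nm


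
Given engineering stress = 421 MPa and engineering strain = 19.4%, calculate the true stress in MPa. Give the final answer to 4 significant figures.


sigma_true = sigma_eng * (1 + epsilon_eng)
sigma_true = 421 * (1 + 0.194)
sigma_true = 502.7 MPa


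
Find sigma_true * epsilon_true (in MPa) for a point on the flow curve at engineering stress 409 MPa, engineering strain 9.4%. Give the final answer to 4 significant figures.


sigma_true = sigma_eng * (1 + epsilon_eng)
sigma_true = 409 * (1 + 0.094) = 447.446 MPa
epsilon_true = ln(1 + epsilon_eng)
epsilon_true = ln(1 + 0.094) = 0.0898407
sigma_true * epsilon_true = 447.446 * 0.0898407 = 40.2 MPa


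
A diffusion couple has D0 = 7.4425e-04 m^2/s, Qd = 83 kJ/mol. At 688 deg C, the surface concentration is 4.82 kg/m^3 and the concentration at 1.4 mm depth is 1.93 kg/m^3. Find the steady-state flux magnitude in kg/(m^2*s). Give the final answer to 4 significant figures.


Step 1: D = D0 * exp(-Qd/(R*T))
T = 688 + 273.15 = 961.15 K
D = 7.4425e-04 * exp(-83e3 / (8.314 * 961.15)) = 2.2953e-08 m^2/s
Step 2: J = D * (C1 - C2) / dx
J = 2.2953e-08 * (4.82 - 1.93) / 1.4e-03
J = 4.738e-05 kg/(m^2*s)


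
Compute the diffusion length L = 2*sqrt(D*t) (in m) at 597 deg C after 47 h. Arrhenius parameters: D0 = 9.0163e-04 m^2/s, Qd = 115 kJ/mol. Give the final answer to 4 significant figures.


Step 1: D = D0 * exp(-Qd/(R*T))
T = 870.15 K
D = 9.0163e-04 * exp(-115e3 / (8.314 * 870.15)) = 1.12562e-10 m^2/s
Step 2: L = 2*sqrt(D*t)
t = 47 h = 169200 s
L = 2*sqrt(1.12562e-10 * 169200) = 8.728e-03 m


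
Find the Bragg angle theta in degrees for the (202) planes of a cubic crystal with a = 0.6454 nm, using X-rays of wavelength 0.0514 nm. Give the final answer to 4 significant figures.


d = a / sqrt(h^2+k^2+l^2)
d = 0.6454 / sqrt(8) = 0.228183 nm
lambda = 2*d*sin(theta)  =>  sin(theta) = lambda / (2*d)
sin(theta) = 0.0514 / (2 * 0.228183) = 0.112629
theta = 6.467 deg


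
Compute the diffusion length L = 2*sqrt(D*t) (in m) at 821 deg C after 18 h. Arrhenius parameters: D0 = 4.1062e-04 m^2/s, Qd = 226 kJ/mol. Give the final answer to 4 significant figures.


Step 1: D = D0 * exp(-Qd/(R*T))
T = 1094.15 K
D = 4.1062e-04 * exp(-226e3 / (8.314 * 1094.15)) = 6.66541e-15 m^2/s
Step 2: L = 2*sqrt(D*t)
t = 18 h = 64800 s
L = 2*sqrt(6.66541e-15 * 64800) = 4.157e-05 m


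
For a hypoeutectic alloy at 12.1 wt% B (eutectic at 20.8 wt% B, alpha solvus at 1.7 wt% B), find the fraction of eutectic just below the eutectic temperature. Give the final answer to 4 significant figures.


f_primary = (C_e - C0) / (C_e - C_alpha_max)
f_primary = (20.8 - 12.1) / (20.8 - 1.7)
f_primary = 0.455497
f_eutectic = 1 - 0.455497 = 0.5445


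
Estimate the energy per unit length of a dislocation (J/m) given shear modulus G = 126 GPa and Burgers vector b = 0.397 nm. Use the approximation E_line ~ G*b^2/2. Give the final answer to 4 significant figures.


E = G*b^2/2
b = 0.397 nm = 3.97e-10 m
G = 126 GPa = 1.26e+11 Pa
E = 0.5 * 1.26e+11 * (3.97e-10)^2
E = 9.929e-09 J/m


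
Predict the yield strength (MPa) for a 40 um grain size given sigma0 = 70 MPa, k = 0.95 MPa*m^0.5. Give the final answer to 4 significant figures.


sigma_y = sigma0 + k / sqrt(d)
d = 40 um = 4e-05 m
sigma_y = 70 + 0.95 / sqrt(4e-05)
sigma_y = 220.2 MPa


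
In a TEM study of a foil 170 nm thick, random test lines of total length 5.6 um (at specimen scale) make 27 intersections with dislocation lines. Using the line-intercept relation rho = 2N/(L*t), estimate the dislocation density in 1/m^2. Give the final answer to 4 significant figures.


rho = 2N / (L * t)
L = 5.6 um = 5.6e-06 m, t = 170 nm = 1.7e-07 m
rho = 2 * 27 / (5.6e-06 * 1.7e-07)
rho = 5.672e+13 1/m^2


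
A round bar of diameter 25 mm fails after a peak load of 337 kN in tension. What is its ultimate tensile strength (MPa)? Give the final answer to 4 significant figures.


A0 = pi*(d/2)^2 = pi*(25/2)^2 = 490.874 mm^2
UTS = F_max / A0 = 337*1000 / 490.874
UTS = 686.5 MPa


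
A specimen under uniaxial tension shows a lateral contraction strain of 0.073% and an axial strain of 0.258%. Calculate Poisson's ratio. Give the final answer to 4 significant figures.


nu = -epsilon_lat / epsilon_axial
Lateral strain is contraction (negative), so using magnitudes:
nu = 0.073 / 0.258
nu = 0.2829


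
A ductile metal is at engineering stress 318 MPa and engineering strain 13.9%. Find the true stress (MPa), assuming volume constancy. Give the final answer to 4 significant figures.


sigma_true = sigma_eng * (1 + epsilon_eng)
sigma_true = 318 * (1 + 0.139)
sigma_true = 362.2 MPa


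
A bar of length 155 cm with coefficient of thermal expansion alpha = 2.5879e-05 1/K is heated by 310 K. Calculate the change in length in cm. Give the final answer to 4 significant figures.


dL = L0 * alpha * dT
dL = 155 * 2.5879e-05 * 310
dL = 1.243 cm


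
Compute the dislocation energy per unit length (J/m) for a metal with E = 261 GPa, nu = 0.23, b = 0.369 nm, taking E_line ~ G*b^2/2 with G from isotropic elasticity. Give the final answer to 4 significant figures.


Step 1: G = E / (2*(1+nu))
G = 261 / (2*(1+0.23)) = 106.098 GPa = 1.06098e+11 Pa
Step 2: E_line = G*b^2/2
b = 0.369 nm = 3.69e-10 m
E_line = 0.5 * 1.06098e+11 * (3.69e-10)^2 = 7.223e-09 J/m


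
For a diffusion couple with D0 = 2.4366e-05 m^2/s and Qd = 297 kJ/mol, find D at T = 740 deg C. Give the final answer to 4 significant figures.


D = D0 * exp(-Qd / (R*T))
T = 1013.15 K
D = 2.4366e-05 * exp(-297e3 / (8.314 * 1013.15))
D = 1.185e-20 m^2/s


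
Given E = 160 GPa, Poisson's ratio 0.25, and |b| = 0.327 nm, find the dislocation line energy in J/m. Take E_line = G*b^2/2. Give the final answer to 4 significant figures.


Step 1: G = E / (2*(1+nu))
G = 160 / (2*(1+0.25)) = 64 GPa = 6.4e+10 Pa
Step 2: E_line = G*b^2/2
b = 0.327 nm = 3.27e-10 m
E_line = 0.5 * 6.4e+10 * (3.27e-10)^2 = 3.422e-09 J/m


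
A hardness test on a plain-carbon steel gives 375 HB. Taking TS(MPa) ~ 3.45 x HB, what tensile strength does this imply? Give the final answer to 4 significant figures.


TS (MPa) = 3.45 * HB
TS = 3.45 * 375
TS = 1294 MPa


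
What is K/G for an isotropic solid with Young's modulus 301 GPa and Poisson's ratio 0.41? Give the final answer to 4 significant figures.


G = E / (2*(1+nu))
G = 301 / (2*(1+0.41)) = 106.738 GPa
K = E / (3*(1-2*nu))
K = 301 / (3*(1-2*0.41)) = 557.407 GPa
K/G = 557.407 / 106.738 = 5.222


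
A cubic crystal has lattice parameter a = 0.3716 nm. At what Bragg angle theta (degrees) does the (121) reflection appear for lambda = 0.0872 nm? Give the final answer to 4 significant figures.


d = a / sqrt(h^2+k^2+l^2)
d = 0.3716 / sqrt(6) = 0.151705 nm
lambda = 2*d*sin(theta)  =>  sin(theta) = lambda / (2*d)
sin(theta) = 0.0872 / (2 * 0.151705) = 0.2874
theta = 16.7 deg


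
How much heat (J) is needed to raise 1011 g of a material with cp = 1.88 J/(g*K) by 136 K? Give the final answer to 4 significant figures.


Q = m * cp * dT
Q = 1011 * 1.88 * 136
Q = 258500 J


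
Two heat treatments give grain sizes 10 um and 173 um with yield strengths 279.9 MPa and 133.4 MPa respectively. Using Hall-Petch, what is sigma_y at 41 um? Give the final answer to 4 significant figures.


sigma_y = sigma0 + k / sqrt(d)
1/sqrt(d1) = 1/sqrt(1e-05) = 316.228;  1/sqrt(d2) = 76.0286
k = (sigma1 - sigma2) / (1/sqrt(d1) - 1/sqrt(d2)) = (279.9 - 133.4) / (316.228 - 76.0286) = 0.609911 MPa*m^0.5
sigma0 = sigma1 - k/sqrt(d1) = 279.9 - 0.609911*316.228 = 87.0294 MPa
sigma_y(d3) = 87.0294 + 0.609911 / sqrt(4.1e-05) = 182.3 MPa


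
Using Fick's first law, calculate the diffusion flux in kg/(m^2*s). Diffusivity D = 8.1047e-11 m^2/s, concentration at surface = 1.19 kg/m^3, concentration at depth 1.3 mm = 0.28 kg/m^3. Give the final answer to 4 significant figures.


J = -D * (dC/dx) = D * (C1 - C2) / dx
J = 8.1047e-11 * (1.19 - 0.28) / 1.3e-03
J = 5.673e-08 kg/(m^2*s)


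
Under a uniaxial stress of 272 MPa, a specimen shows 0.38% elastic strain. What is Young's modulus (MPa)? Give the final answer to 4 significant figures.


E = sigma / epsilon
epsilon = 0.38% = 3.8e-03
E = 272 / 3.8e-03
E = 71580 MPa


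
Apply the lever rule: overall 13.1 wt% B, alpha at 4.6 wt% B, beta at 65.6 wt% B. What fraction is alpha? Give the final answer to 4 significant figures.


f_alpha = (C_beta - C0) / (C_beta - C_alpha)
f_alpha = (65.6 - 13.1) / (65.6 - 4.6)
f_alpha = 0.8607


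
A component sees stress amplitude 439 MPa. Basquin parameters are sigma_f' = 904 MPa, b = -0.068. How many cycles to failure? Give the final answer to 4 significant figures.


sigma_a = sigma_f' * (2*Nf)^b
2*Nf = (sigma_a / sigma_f')^(1/b)
2*Nf = (439 / 904)^(1/-0.068)
2*Nf = 41048.1
Nf = 20520 cycles


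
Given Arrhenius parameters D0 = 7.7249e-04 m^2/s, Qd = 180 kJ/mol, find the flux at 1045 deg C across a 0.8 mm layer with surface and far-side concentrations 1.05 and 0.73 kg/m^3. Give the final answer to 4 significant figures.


Step 1: D = D0 * exp(-Qd/(R*T))
T = 1045 + 273.15 = 1318.15 K
D = 7.7249e-04 * exp(-180e3 / (8.314 * 1318.15)) = 5.68503e-11 m^2/s
Step 2: J = D * (C1 - C2) / dx
J = 5.68503e-11 * (1.05 - 0.73) / 8e-04
J = 2.274e-08 kg/(m^2*s)


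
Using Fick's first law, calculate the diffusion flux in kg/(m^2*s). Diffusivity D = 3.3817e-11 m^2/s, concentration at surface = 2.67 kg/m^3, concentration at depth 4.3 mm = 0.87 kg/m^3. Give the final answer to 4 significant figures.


J = -D * (dC/dx) = D * (C1 - C2) / dx
J = 3.3817e-11 * (2.67 - 0.87) / 4.3e-03
J = 1.416e-08 kg/(m^2*s)


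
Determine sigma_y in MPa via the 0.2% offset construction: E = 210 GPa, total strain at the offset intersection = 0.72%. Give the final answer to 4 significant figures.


Offset strain = 0.002
Elastic strain at yield = total_strain - offset = 7.2e-03 - 0.002 = 5.2e-03
sigma_y = E * elastic_strain = 210000 * 5.2e-03
sigma_y = 1092 MPa


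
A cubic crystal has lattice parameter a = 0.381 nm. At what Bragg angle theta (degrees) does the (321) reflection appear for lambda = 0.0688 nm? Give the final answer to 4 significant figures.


d = a / sqrt(h^2+k^2+l^2)
d = 0.381 / sqrt(14) = 0.101827 nm
lambda = 2*d*sin(theta)  =>  sin(theta) = lambda / (2*d)
sin(theta) = 0.0688 / (2 * 0.101827) = 0.337829
theta = 19.74 deg


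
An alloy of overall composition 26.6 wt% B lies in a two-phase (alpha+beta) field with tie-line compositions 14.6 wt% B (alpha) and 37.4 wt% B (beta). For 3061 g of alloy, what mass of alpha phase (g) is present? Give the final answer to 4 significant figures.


f_alpha = (C_beta - C0) / (C_beta - C_alpha)
f_alpha = (37.4 - 26.6) / (37.4 - 14.6) = 0.473684
m_alpha = f_alpha * m_total = 0.473684 * 3061 = 1450 g


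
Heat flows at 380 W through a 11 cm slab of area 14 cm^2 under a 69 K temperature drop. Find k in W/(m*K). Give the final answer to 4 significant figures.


k = Q*L / (A*dT)
L = 0.11 m, A = 1.4e-03 m^2
k = 380 * 0.11 / (1.4e-03 * 69)
k = 432.7 W/(m*K)


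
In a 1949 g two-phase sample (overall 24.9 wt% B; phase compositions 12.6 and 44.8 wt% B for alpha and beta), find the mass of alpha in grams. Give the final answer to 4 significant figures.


f_alpha = (C_beta - C0) / (C_beta - C_alpha)
f_alpha = (44.8 - 24.9) / (44.8 - 12.6) = 0.618012
m_alpha = f_alpha * m_total = 0.618012 * 1949 = 1205 g


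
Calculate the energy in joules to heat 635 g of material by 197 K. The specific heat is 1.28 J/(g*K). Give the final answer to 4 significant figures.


Q = m * cp * dT
Q = 635 * 1.28 * 197
Q = 160100 J


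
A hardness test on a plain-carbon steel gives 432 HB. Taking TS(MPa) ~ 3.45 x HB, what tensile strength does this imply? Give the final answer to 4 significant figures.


TS (MPa) = 3.45 * HB
TS = 3.45 * 432
TS = 1490 MPa


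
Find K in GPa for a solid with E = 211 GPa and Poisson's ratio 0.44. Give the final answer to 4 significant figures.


K = E / (3*(1-2*nu))
K = 211 / (3*(1-2*0.44))
K = 586.1 GPa


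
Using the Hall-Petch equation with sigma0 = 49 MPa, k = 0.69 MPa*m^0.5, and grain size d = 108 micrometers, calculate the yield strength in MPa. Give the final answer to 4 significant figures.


sigma_y = sigma0 + k / sqrt(d)
d = 108 um = 1.08e-04 m
sigma_y = 49 + 0.69 / sqrt(1.08e-04)
sigma_y = 115.4 MPa


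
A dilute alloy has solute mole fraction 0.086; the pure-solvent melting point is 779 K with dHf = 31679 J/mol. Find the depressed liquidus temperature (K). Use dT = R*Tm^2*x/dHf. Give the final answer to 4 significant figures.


dT = R*Tm^2*x / dHf
dT = 8.314 * 779^2 * 0.086 / 31679
dT = 13.6966 K
T_new = 779 - 13.6966 = 765.3 K


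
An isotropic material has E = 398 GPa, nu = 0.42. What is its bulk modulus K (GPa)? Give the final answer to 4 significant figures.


K = E / (3*(1-2*nu))
K = 398 / (3*(1-2*0.42))
K = 829.2 GPa


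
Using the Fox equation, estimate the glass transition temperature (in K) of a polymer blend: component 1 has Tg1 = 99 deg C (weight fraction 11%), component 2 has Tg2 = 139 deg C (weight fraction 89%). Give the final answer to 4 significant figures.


1/Tg = w1/Tg1 + w2/Tg2 (in Kelvin)
Tg1 = 372.15 K, Tg2 = 412.15 K
1/Tg = 0.11/372.15 + 0.89/412.15
Tg = 407.3 K


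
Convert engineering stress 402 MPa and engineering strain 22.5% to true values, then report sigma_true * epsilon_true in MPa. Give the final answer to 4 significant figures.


sigma_true = sigma_eng * (1 + epsilon_eng)
sigma_true = 402 * (1 + 0.225) = 492.45 MPa
epsilon_true = ln(1 + epsilon_eng)
epsilon_true = ln(1 + 0.225) = 0.202941
sigma_true * epsilon_true = 492.45 * 0.202941 = 99.94 MPa


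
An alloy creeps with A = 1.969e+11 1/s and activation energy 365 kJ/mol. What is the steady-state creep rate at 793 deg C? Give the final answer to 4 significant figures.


rate = A * exp(-Q / (R*T))
T = 793 + 273.15 = 1066.15 K
rate = 1.969e+11 * exp(-365e3 / (8.314 * 1066.15))
rate = 2.576e-07 1/s


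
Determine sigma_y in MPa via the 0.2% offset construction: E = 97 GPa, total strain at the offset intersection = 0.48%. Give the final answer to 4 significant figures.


Offset strain = 0.002
Elastic strain at yield = total_strain - offset = 4.8e-03 - 0.002 = 2.8e-03
sigma_y = E * elastic_strain = 97000 * 2.8e-03
sigma_y = 271.6 MPa


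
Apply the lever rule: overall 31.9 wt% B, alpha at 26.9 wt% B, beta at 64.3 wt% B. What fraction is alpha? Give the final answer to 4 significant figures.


f_alpha = (C_beta - C0) / (C_beta - C_alpha)
f_alpha = (64.3 - 31.9) / (64.3 - 26.9)
f_alpha = 0.8663


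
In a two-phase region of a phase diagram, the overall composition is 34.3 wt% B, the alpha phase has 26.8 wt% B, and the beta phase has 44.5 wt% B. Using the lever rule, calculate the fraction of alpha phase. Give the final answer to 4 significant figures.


f_alpha = (C_beta - C0) / (C_beta - C_alpha)
f_alpha = (44.5 - 34.3) / (44.5 - 26.8)
f_alpha = 0.5763


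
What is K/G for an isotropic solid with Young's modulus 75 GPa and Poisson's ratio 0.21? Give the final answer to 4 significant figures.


G = E / (2*(1+nu))
G = 75 / (2*(1+0.21)) = 30.9917 GPa
K = E / (3*(1-2*nu))
K = 75 / (3*(1-2*0.21)) = 43.1034 GPa
K/G = 43.1034 / 30.9917 = 1.391


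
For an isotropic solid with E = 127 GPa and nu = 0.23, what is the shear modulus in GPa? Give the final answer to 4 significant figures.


G = E / (2*(1+nu))
G = 127 / (2*(1+0.23))
G = 51.63 GPa


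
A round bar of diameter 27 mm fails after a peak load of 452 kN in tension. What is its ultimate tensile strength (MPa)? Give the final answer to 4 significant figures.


A0 = pi*(d/2)^2 = pi*(27/2)^2 = 572.555 mm^2
UTS = F_max / A0 = 452*1000 / 572.555
UTS = 789.4 MPa


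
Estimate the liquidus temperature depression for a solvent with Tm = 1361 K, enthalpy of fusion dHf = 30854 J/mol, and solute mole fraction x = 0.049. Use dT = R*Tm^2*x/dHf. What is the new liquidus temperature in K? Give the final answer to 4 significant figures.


dT = R*Tm^2*x / dHf
dT = 8.314 * 1361^2 * 0.049 / 30854
dT = 24.4574 K
T_new = 1361 - 24.4574 = 1337 K


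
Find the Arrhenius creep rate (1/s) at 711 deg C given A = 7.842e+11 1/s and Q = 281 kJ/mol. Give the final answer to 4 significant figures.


rate = A * exp(-Q / (R*T))
T = 711 + 273.15 = 984.15 K
rate = 7.842e+11 * exp(-281e3 / (8.314 * 984.15))
rate = 9.54e-04 1/s


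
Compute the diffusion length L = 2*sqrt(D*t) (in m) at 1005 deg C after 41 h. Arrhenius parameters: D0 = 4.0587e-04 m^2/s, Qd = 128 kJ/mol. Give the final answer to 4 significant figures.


Step 1: D = D0 * exp(-Qd/(R*T))
T = 1278.15 K
D = 4.0587e-04 * exp(-128e3 / (8.314 * 1278.15)) = 2.38327e-09 m^2/s
Step 2: L = 2*sqrt(D*t)
t = 41 h = 147600 s
L = 2*sqrt(2.38327e-09 * 147600) = 0.03751 m


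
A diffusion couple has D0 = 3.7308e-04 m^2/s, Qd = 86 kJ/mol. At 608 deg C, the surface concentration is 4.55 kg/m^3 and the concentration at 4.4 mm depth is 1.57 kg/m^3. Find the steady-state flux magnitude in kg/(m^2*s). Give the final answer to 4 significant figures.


Step 1: D = D0 * exp(-Qd/(R*T))
T = 608 + 273.15 = 881.15 K
D = 3.7308e-04 * exp(-86e3 / (8.314 * 881.15)) = 2.9753e-09 m^2/s
Step 2: J = D * (C1 - C2) / dx
J = 2.9753e-09 * (4.55 - 1.57) / 4.4e-03
J = 2.015e-06 kg/(m^2*s)


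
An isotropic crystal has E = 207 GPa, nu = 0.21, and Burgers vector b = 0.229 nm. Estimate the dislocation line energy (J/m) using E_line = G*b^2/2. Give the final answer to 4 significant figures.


Step 1: G = E / (2*(1+nu))
G = 207 / (2*(1+0.21)) = 85.5372 GPa = 8.55372e+10 Pa
Step 2: E_line = G*b^2/2
b = 0.229 nm = 2.29e-10 m
E_line = 0.5 * 8.55372e+10 * (2.29e-10)^2 = 2.243e-09 J/m


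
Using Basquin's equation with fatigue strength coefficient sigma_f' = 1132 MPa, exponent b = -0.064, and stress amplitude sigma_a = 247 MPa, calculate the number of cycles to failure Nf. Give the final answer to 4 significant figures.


sigma_a = sigma_f' * (2*Nf)^b
2*Nf = (sigma_a / sigma_f')^(1/b)
2*Nf = (247 / 1132)^(1/-0.064)
2*Nf = 2.14023e+10
Nf = 1.07e+10 cycles


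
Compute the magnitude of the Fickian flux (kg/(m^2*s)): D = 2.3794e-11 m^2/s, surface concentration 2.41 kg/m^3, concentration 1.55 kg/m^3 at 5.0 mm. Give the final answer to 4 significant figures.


J = -D * (dC/dx) = D * (C1 - C2) / dx
J = 2.3794e-11 * (2.41 - 1.55) / 5e-03
J = 4.093e-09 kg/(m^2*s)


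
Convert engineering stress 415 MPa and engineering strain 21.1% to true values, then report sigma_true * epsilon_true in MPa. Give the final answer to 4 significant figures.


sigma_true = sigma_eng * (1 + epsilon_eng)
sigma_true = 415 * (1 + 0.211) = 502.565 MPa
epsilon_true = ln(1 + epsilon_eng)
epsilon_true = ln(1 + 0.211) = 0.191446
sigma_true * epsilon_true = 502.565 * 0.191446 = 96.21 MPa


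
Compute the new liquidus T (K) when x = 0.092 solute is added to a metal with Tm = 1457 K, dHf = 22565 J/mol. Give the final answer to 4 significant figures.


dT = R*Tm^2*x / dHf
dT = 8.314 * 1457^2 * 0.092 / 22565
dT = 71.9584 K
T_new = 1457 - 71.9584 = 1385 K


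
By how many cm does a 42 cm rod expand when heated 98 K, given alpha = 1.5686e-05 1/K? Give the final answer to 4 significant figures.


dL = L0 * alpha * dT
dL = 42 * 1.5686e-05 * 98
dL = 0.06456 cm


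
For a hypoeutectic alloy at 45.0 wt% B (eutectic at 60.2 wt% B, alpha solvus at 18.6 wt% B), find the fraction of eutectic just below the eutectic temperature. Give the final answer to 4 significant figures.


f_primary = (C_e - C0) / (C_e - C_alpha_max)
f_primary = (60.2 - 45.0) / (60.2 - 18.6)
f_primary = 0.365385
f_eutectic = 1 - 0.365385 = 0.6346


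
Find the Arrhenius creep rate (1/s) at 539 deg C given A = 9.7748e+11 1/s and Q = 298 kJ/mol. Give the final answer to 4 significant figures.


rate = A * exp(-Q / (R*T))
T = 539 + 273.15 = 812.15 K
rate = 9.7748e+11 * exp(-298e3 / (8.314 * 812.15))
rate = 6.654e-08 1/s


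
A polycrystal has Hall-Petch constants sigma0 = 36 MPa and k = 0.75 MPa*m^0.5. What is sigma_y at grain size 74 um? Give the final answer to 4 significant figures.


sigma_y = sigma0 + k / sqrt(d)
d = 74 um = 7.4e-05 m
sigma_y = 36 + 0.75 / sqrt(7.4e-05)
sigma_y = 123.2 MPa


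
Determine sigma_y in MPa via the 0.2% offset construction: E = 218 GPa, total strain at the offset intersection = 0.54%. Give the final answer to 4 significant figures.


Offset strain = 0.002
Elastic strain at yield = total_strain - offset = 5.4e-03 - 0.002 = 3.4e-03
sigma_y = E * elastic_strain = 218000 * 3.4e-03
sigma_y = 741.2 MPa


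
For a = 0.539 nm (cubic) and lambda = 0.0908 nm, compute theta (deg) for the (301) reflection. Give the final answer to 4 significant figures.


d = a / sqrt(h^2+k^2+l^2)
d = 0.539 / sqrt(10) = 0.170447 nm
lambda = 2*d*sin(theta)  =>  sin(theta) = lambda / (2*d)
sin(theta) = 0.0908 / (2 * 0.170447) = 0.266359
theta = 15.45 deg


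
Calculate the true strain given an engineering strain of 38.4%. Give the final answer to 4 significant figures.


epsilon_true = ln(1 + epsilon_eng)
epsilon_true = ln(1 + 0.384)
epsilon_true = 0.325


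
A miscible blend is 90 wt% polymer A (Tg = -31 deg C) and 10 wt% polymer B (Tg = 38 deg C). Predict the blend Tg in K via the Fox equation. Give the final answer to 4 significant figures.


1/Tg = w1/Tg1 + w2/Tg2 (in Kelvin)
Tg1 = 242.15 K, Tg2 = 311.15 K
1/Tg = 0.9/242.15 + 0.1/311.15
Tg = 247.6 K


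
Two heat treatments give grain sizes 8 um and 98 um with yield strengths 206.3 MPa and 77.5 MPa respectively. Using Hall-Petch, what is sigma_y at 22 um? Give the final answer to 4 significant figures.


sigma_y = sigma0 + k / sqrt(d)
1/sqrt(d1) = 1/sqrt(8e-06) = 353.553;  1/sqrt(d2) = 101.015
k = (sigma1 - sigma2) / (1/sqrt(d1) - 1/sqrt(d2)) = (206.3 - 77.5) / (353.553 - 101.015) = 0.510022 MPa*m^0.5
sigma0 = sigma1 - k/sqrt(d1) = 206.3 - 0.510022*353.553 = 25.98 MPa
sigma_y(d3) = 25.98 + 0.510022 / sqrt(2.2e-05) = 134.7 MPa


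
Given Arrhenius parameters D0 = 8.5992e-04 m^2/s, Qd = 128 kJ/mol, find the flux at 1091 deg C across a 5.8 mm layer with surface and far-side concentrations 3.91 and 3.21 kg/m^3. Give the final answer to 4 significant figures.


Step 1: D = D0 * exp(-Qd/(R*T))
T = 1091 + 273.15 = 1364.15 K
D = 8.5992e-04 * exp(-128e3 / (8.314 * 1364.15)) = 1.07904e-08 m^2/s
Step 2: J = D * (C1 - C2) / dx
J = 1.07904e-08 * (3.91 - 3.21) / 5.8e-03
J = 1.302e-06 kg/(m^2*s)
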